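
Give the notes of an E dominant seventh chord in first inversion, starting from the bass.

G#, B, D, E

Spelling E dominant seventh: E–G#–B–D. In first inversion the third is bass, giving G#, B, D, E from the bottom.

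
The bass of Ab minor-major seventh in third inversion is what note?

In third inversion the seventh is lowest. For Ab minor-major seventh (Ab–Cb–Eb–G) that is G.

G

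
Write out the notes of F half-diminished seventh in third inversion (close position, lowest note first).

Eb, F, Ab, Cb

Spelling F half-diminished seventh: F–Ab–Cb–Eb. In third inversion the seventh is bass, giving Eb, F, Ab, Cb from the bottom.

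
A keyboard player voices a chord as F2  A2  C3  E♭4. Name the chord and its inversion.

F dominant seventh, root position

The distinct note names are F, A, C, Eb. Stacked in thirds they read F–A–C–Eb, which is a dominant seventh chord on F.
With the root (F) in the bass, the chord is in root position (figured bass 7).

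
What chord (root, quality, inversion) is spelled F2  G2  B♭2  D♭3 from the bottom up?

G half-diminished seventh, third inversion

The distinct note names are F, G, Bb, Db. Stacked in thirds they read G–Bb–Db–F, which is a half-diminished seventh chord on G.
With the seventh (F) in the bass, the chord is in third inversion (figured bass 4/2).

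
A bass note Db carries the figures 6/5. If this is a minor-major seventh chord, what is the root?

Bb

The figures 6/5 mean the third of the chord is in the bass. If Db is the third of a minor-major seventh chord, the root is Bb (chord tones Bb–Db–F–A).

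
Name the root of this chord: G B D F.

G

The distinct letter names are G, B, D, F. Arranged as a stack of thirds they read G–B–D–F, so G is the root (a G dominant seventh chord).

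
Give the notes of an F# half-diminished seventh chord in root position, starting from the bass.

The chord tones are F#–A–C–E. With the root (F#) lowest for root position: F#, A, C, E.

F#, A, C, E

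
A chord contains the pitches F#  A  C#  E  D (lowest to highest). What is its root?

D

Reordering F#, A, C#, E, D into stacked thirds gives D–F#–A–C#–E; the bottom of that stack, D, is the root.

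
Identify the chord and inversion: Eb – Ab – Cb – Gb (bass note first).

The pitch classes Eb, Ab, Cb, Gb arrange in thirds as Ab–Cb–Eb–Gb: an Ab minor seventh chord.
With the fifth (Eb) in the bass, the chord is in second inversion (figured bass 4/3).

Ab minor seventh, second inversion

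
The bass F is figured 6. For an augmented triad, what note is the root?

Db

The figures 6 mean the third of the chord is in the bass. If F is the third of an augmented triad, the root is Db (chord tones Db–F–A).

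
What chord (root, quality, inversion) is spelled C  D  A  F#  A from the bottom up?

D dominant seventh, third inversion

Reducing to letter names: C, D, A, F#. These stack in thirds as D–F#–A–C — a D dominant seventh chord.
The lowest note is C, the seventh of the chord, so this is third inversion (figured bass 4/2).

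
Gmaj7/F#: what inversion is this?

Gmaj7/F# means G major seventh with F# in the bass. F# is the seventh of G major seventh (G–B–D–F#), so this is third inversion.

third inversion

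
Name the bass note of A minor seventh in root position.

In root position the root is lowest. For A minor seventh (A–C–E–G) that is A.

A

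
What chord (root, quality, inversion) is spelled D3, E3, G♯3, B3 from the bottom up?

E dominant seventh, third inversion

The distinct note names are D, E, G#, B. Stacked in thirds they read E–G#–B–D, which is a dominant seventh chord on E.
With the seventh (D) in the bass, the chord is in third inversion (figured bass 4/2).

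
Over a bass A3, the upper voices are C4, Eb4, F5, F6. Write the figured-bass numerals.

The notes A, C, Eb, F stack in thirds as F–A–C–Eb — an F dominant seventh chord. The bass A is the third, so this is first inversion: figured 6/5.

6/5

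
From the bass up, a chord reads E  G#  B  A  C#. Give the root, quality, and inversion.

A major ninth, second inversion

The pitch classes E, G#, B, A, C# arrange in thirds as A–C#–E–G#–B: an A major ninth chord.
The lowest note is E, the fifth of the chord, so this is second inversion.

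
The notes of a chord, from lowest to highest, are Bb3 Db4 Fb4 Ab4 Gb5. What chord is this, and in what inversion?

The distinct note names are Bb, Db, Fb, Ab, Gb. Stacked in thirds they read Gb–Bb–Db–Fb–Ab, which is a dominant ninth chord on Gb.
Bb is the third of Gb dominant ninth; third in the bass means first inversion.

Gb dominant ninth, first inversion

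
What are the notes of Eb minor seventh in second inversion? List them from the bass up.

Eb minor seventh is Eb–Gb–Bb–Db. Second inversion puts the fifth (Bb) in the bass, with the remaining tones above: Bb, Db, Eb, Gb.

Bb, Db, Eb, Gb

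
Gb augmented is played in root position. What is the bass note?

Gb augmented is Gb–Bb–D. Root position places the root in the bass: Gb.

Gb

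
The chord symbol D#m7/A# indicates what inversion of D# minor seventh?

second inversion

D#m7/A# means D# minor seventh with A# in the bass. A# is the fifth of D# minor seventh (D#–F#–A#–C#), so this is second inversion.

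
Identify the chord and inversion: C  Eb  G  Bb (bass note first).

C minor seventh, root position

Reducing to letter names: C, Eb, G, Bb. These stack in thirds as C–Eb–G–Bb — a C minor seventh chord.
The lowest note is C, the root of the chord, so this is root position (figured bass 7).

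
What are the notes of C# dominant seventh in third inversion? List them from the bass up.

C# dominant seventh is C#–E#–G#–B. Third inversion puts the seventh (B) in the bass, with the remaining tones above: B, C#, E#, G#.

B, C#, E#, G#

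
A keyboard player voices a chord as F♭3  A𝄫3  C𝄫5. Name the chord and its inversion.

The pitch classes Fb, Abb, Cbb arrange in thirds as Fb–Abb–Cbb: an Fb diminished triad.
Fb is the root of Fb diminished; root in the bass means root position (figured bass 5/3).

Fb diminished, root position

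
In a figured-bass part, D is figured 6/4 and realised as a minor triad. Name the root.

G

The figures 6/4 mean the fifth of the chord is in the bass. If D is the fifth of a minor triad, the root is G (chord tones G–Bb–D).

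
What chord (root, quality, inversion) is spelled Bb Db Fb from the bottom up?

Bb diminished, root position

Reducing to letter names: Bb, Db, Fb. These stack in thirds as Bb–Db–Fb — a Bb diminished triad.
With the root (Bb) in the bass, the chord is in root position (figured bass 5/3).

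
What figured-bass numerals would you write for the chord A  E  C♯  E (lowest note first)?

5/3

The notes A, E, C# stack in thirds as A–C#–E — an A major triad. The bass A is the root, so this is root position: figured 5/3.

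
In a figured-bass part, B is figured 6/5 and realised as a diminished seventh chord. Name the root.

G#

The figures 6/5 mean the third of the chord is in the bass. If B is the third of a diminished seventh chord, the root is G# (chord tones G#–B–D–F).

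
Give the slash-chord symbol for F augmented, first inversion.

First inversion of F augmented has the third (A) in the bass. As a slash chord: Faug/A.

Faug/A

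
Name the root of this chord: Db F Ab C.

Db

Reordering Db, F, Ab, C into stacked thirds gives Db–F–Ab–C; the bottom of that stack, Db, is the root.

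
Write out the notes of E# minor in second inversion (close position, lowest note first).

Spelling E# minor: E#–G#–B#. In second inversion the fifth is bass, giving B#, E#, G# from the bottom.

B#, E#, G#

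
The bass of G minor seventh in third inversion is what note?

G minor seventh is G–Bb–D–F. Third inversion places the seventh in the bass: F.

F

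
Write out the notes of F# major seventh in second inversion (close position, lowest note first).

C#, E#, F#, A#

F# major seventh is F#–A#–C#–E#. Second inversion puts the fifth (C#) in the bass, with the remaining tones above: C#, E#, F#, A#.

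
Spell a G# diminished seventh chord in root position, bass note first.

Spelling G# diminished seventh: G#–B–D–F. In root position the root is bass, giving G#, B, D, F from the bottom.

G#, B, D, F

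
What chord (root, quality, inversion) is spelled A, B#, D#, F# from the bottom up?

The pitch classes A, B#, D#, F# arrange in thirds as B#–D#–F#–A: a B# diminished seventh chord.
With the seventh (A) in the bass, the chord is in third inversion (figured bass 4/2).

B# diminished seventh, third inversion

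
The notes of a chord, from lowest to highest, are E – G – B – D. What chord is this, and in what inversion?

E minor seventh, root position

The distinct note names are E, G, B, D. Stacked in thirds they read E–G–B–D, which is a minor seventh chord on E.
The lowest note is E, the root of the chord, so this is root position (figured bass 7).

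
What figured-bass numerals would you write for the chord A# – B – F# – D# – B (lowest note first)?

4/2

The notes A#, B, F#, D# stack in thirds as B–D#–F#–A# — a B major seventh chord. The bass A# is the seventh, so this is third inversion: figured 4/2.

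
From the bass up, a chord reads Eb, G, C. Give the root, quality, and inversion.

C minor, first inversion

Reducing to letter names: Eb, G, C. These stack in thirds as C–Eb–G — a C minor triad.
Eb is the third of C minor; third in the bass means first inversion (figured bass 6).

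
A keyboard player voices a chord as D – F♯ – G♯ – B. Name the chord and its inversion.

G# half-diminished seventh, second inversion

Reducing to letter names: D, F#, G#, B. These stack in thirds as G#–B–D–F# — a G# half-diminished seventh chord.
With the fifth (D) in the bass, the chord is in second inversion (figured bass 4/3).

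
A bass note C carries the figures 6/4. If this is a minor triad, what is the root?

The figures 6/4 mean the fifth of the chord is in the bass. If C is the fifth of a minor triad, the root is F (chord tones F–Ab–C).

F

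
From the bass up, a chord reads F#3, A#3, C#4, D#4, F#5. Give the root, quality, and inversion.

Reducing to letter names: F#, A#, C#, D#. These stack in thirds as D#–F#–A#–C# — a D# minor seventh chord.
The lowest note is F#, the third of the chord, so this is first inversion (figured bass 6/5).

D# minor seventh, first inversion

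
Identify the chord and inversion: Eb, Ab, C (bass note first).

Ab major, second inversion

The distinct note names are Eb, Ab, C. Stacked in thirds they read Ab–C–Eb, which is a major triad on Ab.
The lowest note is Eb, the fifth of the chord, so this is second inversion (figured bass 6/4).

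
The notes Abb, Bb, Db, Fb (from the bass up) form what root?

Abb, Bb, Db, Fb are the tones of a Bb diminished seventh chord (Bb–Db–Fb–Abb), making Bb the root.

Bb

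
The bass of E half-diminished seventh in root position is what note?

The root of E half-diminished seventh (E–G–Bb–D) is E; that is the bass in root position.

E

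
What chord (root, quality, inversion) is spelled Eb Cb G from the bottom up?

Cb augmented, first inversion

Reducing to letter names: Eb, Cb, G. These stack in thirds as Cb–Eb–G — a Cb augmented triad.
Eb is the third of Cb augmented; third in the bass means first inversion (figured bass 6).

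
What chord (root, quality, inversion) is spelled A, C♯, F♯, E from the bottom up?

Reducing to letter names: A, C#, F#, E. These stack in thirds as F#–A–C#–E — an F# minor seventh chord.
A is the third of F# minor seventh; third in the bass means first inversion (figured bass 6/5).

F# minor seventh, first inversion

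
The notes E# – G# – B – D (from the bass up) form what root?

Reordering E#, G#, B, D into stacked thirds gives E#–G#–B–D; the bottom of that stack, E#, is the root.

E#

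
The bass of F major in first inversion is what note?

A

In first inversion the third is lowest. For F major (F–A–C) that is A.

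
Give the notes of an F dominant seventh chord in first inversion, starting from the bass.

The chord tones are F–A–C–Eb. With the third (A) lowest for first inversion: A, C, Eb, F.

A, C, Eb, F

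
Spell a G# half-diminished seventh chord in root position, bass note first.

The chord tones are G#–B–D–F#. With the root (G#) lowest for root position: G#, B, D, F#.

G#, B, D, F#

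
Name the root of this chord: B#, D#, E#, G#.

E#

B#, D#, E#, G# are the tones of an E# minor seventh chord (E#–G#–B#–D#), making E# the root.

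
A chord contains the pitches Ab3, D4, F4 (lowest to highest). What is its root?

D

The distinct letter names are Ab, D, F. Arranged as a stack of thirds they read D–F–Ab, so D is the root (a D diminished triad).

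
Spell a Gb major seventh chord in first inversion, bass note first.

The chord tones are Gb–Bb–Db–F. With the third (Bb) lowest for first inversion: Bb, Db, F, Gb.

Bb, Db, F, Gb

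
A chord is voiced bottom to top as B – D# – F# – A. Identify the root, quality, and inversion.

B dominant seventh, root position

The distinct note names are B, D#, F#, A. Stacked in thirds they read B–D#–F#–A, which is a dominant seventh chord on B.
B is the root of B dominant seventh; root in the bass means root position (figured bass 7).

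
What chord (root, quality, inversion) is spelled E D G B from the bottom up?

The pitch classes E, D, G, B arrange in thirds as E–G–B–D: an E minor seventh chord.
With the root (E) in the bass, the chord is in root position (figured bass 7).

E minor seventh, root position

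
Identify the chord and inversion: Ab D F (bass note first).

Reducing to letter names: Ab, D, F. These stack in thirds as D–F–Ab — a D diminished triad.
Ab is the fifth of D diminished; fifth in the bass means second inversion (figured bass 6/4).

D diminished, second inversion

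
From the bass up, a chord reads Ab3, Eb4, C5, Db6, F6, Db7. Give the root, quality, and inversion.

The distinct note names are Ab, Eb, C, Db, F. Stacked in thirds they read Db–F–Ab–C–Eb, which is a major ninth chord on Db.
With the fifth (Ab) in the bass, the chord is in second inversion.

Db major ninth, second inversion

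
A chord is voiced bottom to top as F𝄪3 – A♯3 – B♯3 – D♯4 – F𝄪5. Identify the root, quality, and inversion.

The distinct note names are F##, A#, B#, D#. Stacked in thirds they read B#–D#–F##–A#, which is a minor seventh chord on B#.
F## is the fifth of B# minor seventh; fifth in the bass means second inversion (figured bass 4/3).

B# minor seventh, second inversion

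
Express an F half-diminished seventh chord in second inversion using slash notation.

Fø7/Cb

Second inversion of F half-diminished seventh has the fifth (Cb) in the bass. As a slash chord: Fø7/Cb.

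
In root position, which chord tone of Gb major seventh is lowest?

Gb

The root of Gb major seventh (Gb–Bb–Db–F) is Gb; that is the bass in root position.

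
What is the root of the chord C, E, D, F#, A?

The distinct letter names are C, E, D, F#, A. Arranged as a stack of thirds they read D–F#–A–C–E, so D is the root (a D dominant ninth chord).

D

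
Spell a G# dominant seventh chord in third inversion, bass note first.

F#, G#, B#, D#

G# dominant seventh is G#–B#–D#–F#. Third inversion puts the seventh (F#) in the bass, with the remaining tones above: F#, G#, B#, D#.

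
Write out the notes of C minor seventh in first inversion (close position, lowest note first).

The chord tones are C–Eb–G–Bb. With the third (Eb) lowest for first inversion: Eb, G, Bb, C.

Eb, G, Bb, C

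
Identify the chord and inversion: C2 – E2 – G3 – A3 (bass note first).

A minor seventh, first inversion

Reducing to letter names: C, E, G, A. These stack in thirds as A–C–E–G — an A minor seventh chord.
With the third (C) in the bass, the chord is in first inversion (figured bass 6/5).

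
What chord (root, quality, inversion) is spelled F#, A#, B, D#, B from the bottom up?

The pitch classes F#, A#, B, D# arrange in thirds as B–D#–F#–A#: a B major seventh chord.
F# is the fifth of B major seventh; fifth in the bass means second inversion (figured bass 4/3).

B major seventh, second inversion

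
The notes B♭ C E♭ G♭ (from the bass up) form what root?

C

Bb, C, Eb, Gb are the tones of a C half-diminished seventh chord (C–Eb–Gb–Bb), making C the root.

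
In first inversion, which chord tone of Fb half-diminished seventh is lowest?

In first inversion the third is lowest. For Fb half-diminished seventh (Fb–Abb–Cbb–Ebb) that is Abb.

Abb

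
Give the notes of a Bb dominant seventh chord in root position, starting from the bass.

Spelling Bb dominant seventh: Bb–D–F–Ab. In root position the root is bass, giving Bb, D, F, Ab from the bottom.

Bb, D, F, Ab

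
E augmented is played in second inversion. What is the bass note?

B#

The fifth of E augmented (E–G#–B#) is B#; that is the bass in second inversion.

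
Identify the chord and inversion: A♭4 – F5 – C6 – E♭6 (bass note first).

F minor seventh, first inversion

The pitch classes Ab, F, C, Eb arrange in thirds as F–Ab–C–Eb: an F minor seventh chord.
The lowest note is Ab, the third of the chord, so this is first inversion (figured bass 6/5).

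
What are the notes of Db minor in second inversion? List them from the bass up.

Db minor is Db–Fb–Ab. Second inversion puts the fifth (Ab) in the bass, with the remaining tones above: Ab, Db, Fb.

Ab, Db, Fb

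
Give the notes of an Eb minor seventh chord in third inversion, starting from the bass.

Spelling Eb minor seventh: Eb–Gb–Bb–Db. In third inversion the seventh is bass, giving Db, Eb, Gb, Bb from the bottom.

Db, Eb, Gb, Bb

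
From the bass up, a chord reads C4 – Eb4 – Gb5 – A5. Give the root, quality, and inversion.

The pitch classes C, Eb, Gb, A arrange in thirds as A–C–Eb–Gb: an A diminished seventh chord.
C is the third of A diminished seventh; third in the bass means first inversion (figured bass 6/5).

A diminished seventh, first inversion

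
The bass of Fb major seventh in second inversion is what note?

Fb major seventh is Fb–Ab–Cb–Eb. Second inversion places the fifth in the bass: Cb.

Cb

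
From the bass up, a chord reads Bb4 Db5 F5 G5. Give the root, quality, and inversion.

The pitch classes Bb, Db, F, G arrange in thirds as G–Bb–Db–F: a G half-diminished seventh chord.
The lowest note is Bb, the third of the chord, so this is first inversion (figured bass 6/5).

G half-diminished seventh, first inversion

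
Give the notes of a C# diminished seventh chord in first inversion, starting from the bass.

E, G, Bb, C#

C# diminished seventh is C#–E–G–Bb. First inversion puts the third (E) in the bass, with the remaining tones above: E, G, Bb, C#.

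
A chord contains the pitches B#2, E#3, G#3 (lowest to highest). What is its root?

B#, E#, G# are the tones of an E# minor triad (E#–G#–B#), making E# the root.

E#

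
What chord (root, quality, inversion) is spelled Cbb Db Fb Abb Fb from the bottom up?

Db diminished seventh, third inversion

The distinct note names are Cbb, Db, Fb, Abb. Stacked in thirds they read Db–Fb–Abb–Cbb, which is a diminished seventh chord on Db.
With the seventh (Cbb) in the bass, the chord is in third inversion (figured bass 4/2).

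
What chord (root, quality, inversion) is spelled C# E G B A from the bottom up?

The pitch classes C#, E, G, B, A arrange in thirds as A–C#–E–G–B: an A dominant ninth chord.
With the third (C#) in the bass, the chord is in first inversion.

A dominant ninth, first inversion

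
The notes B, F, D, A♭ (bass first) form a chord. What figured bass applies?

7

The notes B, F, D, Ab stack in thirds as B–D–F–Ab — a B diminished seventh chord. The bass B is the root, so this is root position: figured 7.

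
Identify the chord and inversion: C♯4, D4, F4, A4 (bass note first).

D minor-major seventh, third inversion

The pitch classes C#, D, F, A arrange in thirds as D–F–A–C#: a D minor-major seventh chord.
With the seventh (C#) in the bass, the chord is in third inversion (figured bass 4/2).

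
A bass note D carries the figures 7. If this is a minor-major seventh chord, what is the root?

The figures 7 mean the root of the chord is in the bass. If D is the root of a minor-major seventh chord, the root is D (chord tones D–F–A–C#).

D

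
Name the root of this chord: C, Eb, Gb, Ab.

C, Eb, Gb, Ab are the tones of an Ab dominant seventh chord (Ab–C–Eb–Gb), making Ab the root.

Ab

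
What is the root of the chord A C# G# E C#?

A

Reordering A, C#, G#, E into stacked thirds gives A–C#–E–G#; the bottom of that stack, A, is the root.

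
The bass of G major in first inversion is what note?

In first inversion the third is lowest. For G major (G–B–D) that is B.

B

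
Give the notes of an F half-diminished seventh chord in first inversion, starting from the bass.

Ab, Cb, Eb, F

Spelling F half-diminished seventh: F–Ab–Cb–Eb. In first inversion the third is bass, giving Ab, Cb, Eb, F from the bottom.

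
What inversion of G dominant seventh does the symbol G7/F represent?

third inversion

G7/F means G dominant seventh with F in the bass. F is the seventh of G dominant seventh (G–B–D–F), so this is third inversion.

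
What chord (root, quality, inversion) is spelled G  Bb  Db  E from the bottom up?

E diminished seventh, first inversion

The distinct note names are G, Bb, Db, E. Stacked in thirds they read E–G–Bb–Db, which is a diminished seventh chord on E.
The lowest note is G, the third of the chord, so this is first inversion (figured bass 6/5).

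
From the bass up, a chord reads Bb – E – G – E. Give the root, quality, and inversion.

E diminished, second inversion

Reducing to letter names: Bb, E, G. These stack in thirds as E–G–Bb — an E diminished triad.
Bb is the fifth of E diminished; fifth in the bass means second inversion (figured bass 6/4).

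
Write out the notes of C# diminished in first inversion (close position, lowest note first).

Spelling C# diminished: C#–E–G. In first inversion the third is bass, giving E, G, C# from the bottom.

E, G, C#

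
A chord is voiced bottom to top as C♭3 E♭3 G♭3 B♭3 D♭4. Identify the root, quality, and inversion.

Cb major ninth, root position

The distinct note names are Cb, Eb, Gb, Bb, Db. Stacked in thirds they read Cb–Eb–Gb–Bb–Db, which is a major ninth chord on Cb.
With the root (Cb) in the bass, the chord is in root position.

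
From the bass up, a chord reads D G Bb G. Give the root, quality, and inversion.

The pitch classes D, G, Bb arrange in thirds as G–Bb–D: a G minor triad.
With the fifth (D) in the bass, the chord is in second inversion (figured bass 6/4).

G minor, second inversion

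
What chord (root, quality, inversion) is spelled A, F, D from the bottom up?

D minor, second inversion

The distinct note names are A, F, D. Stacked in thirds they read D–F–A, which is a minor triad on D.
The lowest note is A, the fifth of the chord, so this is second inversion (figured bass 6/4).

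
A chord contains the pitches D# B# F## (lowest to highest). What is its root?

B#

Reordering D#, B#, F## into stacked thirds gives B#–D#–F##; the bottom of that stack, B#, is the root.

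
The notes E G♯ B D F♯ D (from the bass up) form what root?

E, G#, B, D, F# are the tones of an E dominant ninth chord (E–G#–B–D–F#), making E the root.

E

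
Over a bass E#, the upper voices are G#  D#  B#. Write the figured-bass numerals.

The notes E#, G#, D#, B# stack in thirds as E#–G#–B#–D# — an E# minor seventh chord. The bass E# is the root, so this is root position: figured 7.

7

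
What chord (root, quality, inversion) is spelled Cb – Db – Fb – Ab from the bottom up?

Db minor seventh, third inversion

Reducing to letter names: Cb, Db, Fb, Ab. These stack in thirds as Db–Fb–Ab–Cb — a Db minor seventh chord.
Cb is the seventh of Db minor seventh; seventh in the bass means third inversion (figured bass 4/2).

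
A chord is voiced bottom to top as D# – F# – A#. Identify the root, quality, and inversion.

The distinct note names are D#, F#, A#. Stacked in thirds they read D#–F#–A#, which is a minor triad on D#.
D# is the root of D# minor; root in the bass means root position (figured bass 5/3).

D# minor, root position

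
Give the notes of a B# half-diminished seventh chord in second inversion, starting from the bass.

F#, A#, B#, D#

B# half-diminished seventh is B#–D#–F#–A#. Second inversion puts the fifth (F#) in the bass, with the remaining tones above: F#, A#, B#, D#.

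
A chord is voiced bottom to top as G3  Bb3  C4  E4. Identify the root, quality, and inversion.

C dominant seventh, second inversion

The pitch classes G, Bb, C, E arrange in thirds as C–E–G–Bb: a C dominant seventh chord.
G is the fifth of C dominant seventh; fifth in the bass means second inversion (figured bass 4/3).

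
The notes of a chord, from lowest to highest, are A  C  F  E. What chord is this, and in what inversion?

Reducing to letter names: A, C, F, E. These stack in thirds as F–A–C–E — an F major seventh chord.
A is the third of F major seventh; third in the bass means first inversion (figured bass 6/5).

F major seventh, first inversion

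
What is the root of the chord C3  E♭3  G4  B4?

The distinct letter names are C, Eb, G, B. Arranged as a stack of thirds they read C–Eb–G–B, so C is the root (a C minor-major seventh chord).

C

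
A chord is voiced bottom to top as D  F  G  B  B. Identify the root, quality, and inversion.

G dominant seventh, second inversion

The pitch classes D, F, G, B arrange in thirds as G–B–D–F: a G dominant seventh chord.
The lowest note is D, the fifth of the chord, so this is second inversion (figured bass 4/3).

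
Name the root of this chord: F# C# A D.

Reordering F#, C#, A, D into stacked thirds gives D–F#–A–C#; the bottom of that stack, D, is the root.

D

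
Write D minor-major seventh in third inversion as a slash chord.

Dm(maj7)/C#

Third inversion of D minor-major seventh has the seventh (C#) in the bass. As a slash chord: Dm(maj7)/C#.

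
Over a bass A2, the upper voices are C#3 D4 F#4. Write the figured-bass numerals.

The notes A, C#, D, F# stack in thirds as D–F#–A–C# — a D major seventh chord. The bass A is the fifth, so this is second inversion: figured 4/3.

4/3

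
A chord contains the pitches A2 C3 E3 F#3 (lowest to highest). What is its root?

F#

The distinct letter names are A, C, E, F#. Arranged as a stack of thirds they read F#–A–C–E, so F# is the root (an F# half-diminished seventh chord).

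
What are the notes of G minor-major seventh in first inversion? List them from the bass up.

Bb, D, F#, G

Spelling G minor-major seventh: G–Bb–D–F#. In first inversion the third is bass, giving Bb, D, F#, G from the bottom.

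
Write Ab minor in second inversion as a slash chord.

Second inversion of Ab minor has the fifth (Eb) in the bass. As a slash chord: Abm/Eb.

Abm/Eb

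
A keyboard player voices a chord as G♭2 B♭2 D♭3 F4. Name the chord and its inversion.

The distinct note names are Gb, Bb, Db, F. Stacked in thirds they read Gb–Bb–Db–F, which is a major seventh chord on Gb.
Gb is the root of Gb major seventh; root in the bass means root position (figured bass 7).

Gb major seventh, root position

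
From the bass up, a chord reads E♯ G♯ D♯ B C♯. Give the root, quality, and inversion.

Reducing to letter names: E#, G#, D#, B, C#. These stack in thirds as C#–E#–G#–B–D# — a C# dominant ninth chord.
With the third (E#) in the bass, the chord is in first inversion.

C# dominant ninth, first inversion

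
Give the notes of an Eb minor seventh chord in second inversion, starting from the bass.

Bb, Db, Eb, Gb

Eb minor seventh is Eb–Gb–Bb–Db. Second inversion puts the fifth (Bb) in the bass, with the remaining tones above: Bb, Db, Eb, Gb.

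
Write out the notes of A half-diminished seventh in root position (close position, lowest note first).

Spelling A half-diminished seventh: A–C–Eb–G. In root position the root is bass, giving A, C, Eb, G from the bottom.

A, C, Eb, G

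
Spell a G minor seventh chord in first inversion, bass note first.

The chord tones are G–Bb–D–F. With the third (Bb) lowest for first inversion: Bb, D, F, G.

Bb, D, F, G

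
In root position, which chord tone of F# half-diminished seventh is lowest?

F# half-diminished seventh is F#–A–C–E. Root position places the root in the bass: F#.

F#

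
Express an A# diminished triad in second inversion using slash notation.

A#dim/E

Second inversion of A# diminished has the fifth (E) in the bass. As a slash chord: A#dim/E.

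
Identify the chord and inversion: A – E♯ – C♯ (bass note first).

A augmented, root position

Reducing to letter names: A, E#, C#. These stack in thirds as A–C#–E# — an A augmented triad.
A is the root of A augmented; root in the bass means root position (figured bass 5/3).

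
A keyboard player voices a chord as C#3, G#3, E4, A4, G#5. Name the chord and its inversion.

A major seventh, first inversion

Reducing to letter names: C#, G#, E, A. These stack in thirds as A–C#–E–G# — an A major seventh chord.
The lowest note is C#, the third of the chord, so this is first inversion (figured bass 6/5).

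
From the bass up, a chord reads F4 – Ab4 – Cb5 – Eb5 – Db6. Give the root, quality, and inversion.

Db dominant ninth, first inversion

The distinct note names are F, Ab, Cb, Eb, Db. Stacked in thirds they read Db–F–Ab–Cb–Eb, which is a dominant ninth chord on Db.
F is the third of Db dominant ninth; third in the bass means first inversion.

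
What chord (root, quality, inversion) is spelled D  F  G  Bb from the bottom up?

The pitch classes D, F, G, Bb arrange in thirds as G–Bb–D–F: a G minor seventh chord.
D is the fifth of G minor seventh; fifth in the bass means second inversion (figured bass 4/3).

G minor seventh, second inversion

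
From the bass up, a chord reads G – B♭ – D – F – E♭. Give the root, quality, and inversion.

Eb major ninth, first inversion

The pitch classes G, Bb, D, F, Eb arrange in thirds as Eb–G–Bb–D–F: an Eb major ninth chord.
The lowest note is G, the third of the chord, so this is first inversion.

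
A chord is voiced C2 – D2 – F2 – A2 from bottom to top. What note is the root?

The distinct letter names are C, D, F, A. Arranged as a stack of thirds they read D–F–A–C, so D is the root (a D minor seventh chord).

D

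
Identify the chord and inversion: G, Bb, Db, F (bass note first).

Reducing to letter names: G, Bb, Db, F. These stack in thirds as G–Bb–Db–F — a G half-diminished seventh chord.
G is the root of G half-diminished seventh; root in the bass means root position (figured bass 7).

G half-diminished seventh, root position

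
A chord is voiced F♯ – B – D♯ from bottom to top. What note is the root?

F#, B, D# are the tones of a B major triad (B–D#–F#), making B the root.

B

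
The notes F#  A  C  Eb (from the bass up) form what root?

F#, A, C, Eb are the tones of an F# diminished seventh chord (F#–A–C–Eb), making F# the root.

F#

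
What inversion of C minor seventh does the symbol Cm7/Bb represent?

third inversion

Cm7/Bb means C minor seventh with Bb in the bass. Bb is the seventh of C minor seventh (C–Eb–G–Bb), so this is third inversion.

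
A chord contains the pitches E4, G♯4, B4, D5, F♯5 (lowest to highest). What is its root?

The distinct letter names are E, G#, B, D, F#. Arranged as a stack of thirds they read E–G#–B–D–F#, so E is the root (an E dominant ninth chord).

E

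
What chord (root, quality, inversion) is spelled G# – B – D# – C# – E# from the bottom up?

C# dominant ninth, second inversion

The distinct note names are G#, B, D#, C#, E#. Stacked in thirds they read C#–E#–G#–B–D#, which is a dominant ninth chord on C#.
The lowest note is G#, the fifth of the chord, so this is second inversion.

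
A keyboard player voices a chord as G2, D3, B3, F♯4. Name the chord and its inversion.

The pitch classes G, D, B, F# arrange in thirds as G–B–D–F#: a G major seventh chord.
G is the root of G major seventh; root in the bass means root position (figured bass 7).

G major seventh, root position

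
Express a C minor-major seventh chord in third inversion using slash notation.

Third inversion of C minor-major seventh has the seventh (B) in the bass. As a slash chord: Cm(maj7)/B.

Cm(maj7)/B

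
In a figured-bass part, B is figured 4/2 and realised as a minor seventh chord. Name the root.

The figures 4/2 mean the seventh of the chord is in the bass. If B is the seventh of a minor seventh chord, the root is C# (chord tones C#–E–G#–B).

C#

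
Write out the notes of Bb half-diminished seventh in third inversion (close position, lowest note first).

Ab, Bb, Db, Fb

The chord tones are Bb–Db–Fb–Ab. With the seventh (Ab) lowest for third inversion: Ab, Bb, Db, Fb.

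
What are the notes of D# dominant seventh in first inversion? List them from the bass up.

F##, A#, C#, D#

Spelling D# dominant seventh: D#–F##–A#–C#. In first inversion the third is bass, giving F##, A#, C#, D# from the bottom.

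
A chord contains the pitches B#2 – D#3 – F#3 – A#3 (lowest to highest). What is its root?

B#

The distinct letter names are B#, D#, F#, A#. Arranged as a stack of thirds they read B#–D#–F#–A#, so B# is the root (a B# half-diminished seventh chord).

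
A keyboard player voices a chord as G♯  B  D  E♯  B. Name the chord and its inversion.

E# diminished seventh, first inversion

Reducing to letter names: G#, B, D, E#. These stack in thirds as E#–G#–B–D — an E# diminished seventh chord.
The lowest note is G#, the third of the chord, so this is first inversion (figured bass 6/5).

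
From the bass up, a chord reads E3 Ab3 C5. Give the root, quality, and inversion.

Reducing to letter names: E, Ab, C. These stack in thirds as Ab–C–E — an Ab augmented triad.
E is the fifth of Ab augmented; fifth in the bass means second inversion (figured bass 6/4).

Ab augmented, second inversion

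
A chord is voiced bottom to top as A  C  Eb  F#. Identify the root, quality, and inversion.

F# diminished seventh, first inversion

The pitch classes A, C, Eb, F# arrange in thirds as F#–A–C–Eb: an F# diminished seventh chord.
A is the third of F# diminished seventh; third in the bass means first inversion (figured bass 6/5).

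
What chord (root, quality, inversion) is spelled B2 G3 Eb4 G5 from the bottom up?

The distinct note names are B, G, Eb. Stacked in thirds they read Eb–G–B, which is an augmented triad on Eb.
With the fifth (B) in the bass, the chord is in second inversion (figured bass 6/4).

Eb augmented, second inversion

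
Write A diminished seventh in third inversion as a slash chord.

Third inversion of A diminished seventh has the seventh (Gb) in the bass. As a slash chord: Adim7/Gb.

Adim7/Gb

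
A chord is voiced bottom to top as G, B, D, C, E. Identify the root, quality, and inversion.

C major ninth, second inversion

The pitch classes G, B, D, C, E arrange in thirds as C–E–G–B–D: a C major ninth chord.
G is the fifth of C major ninth; fifth in the bass means second inversion.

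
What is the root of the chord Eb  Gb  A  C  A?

A

Reordering Eb, Gb, A, C into stacked thirds gives A–C–Eb–Gb; the bottom of that stack, A, is the root.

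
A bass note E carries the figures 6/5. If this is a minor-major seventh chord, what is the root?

The figures 6/5 mean the third of the chord is in the bass. If E is the third of a minor-major seventh chord, the root is C# (chord tones C#–E–G#–B#).

C#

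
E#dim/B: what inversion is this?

second inversion

E#dim/B means E# diminished with B in the bass. B is the fifth of E# diminished (E#–G#–B), so this is second inversion.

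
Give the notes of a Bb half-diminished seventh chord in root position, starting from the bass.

Bb, Db, Fb, Ab

Bb half-diminished seventh is Bb–Db–Fb–Ab. Root position puts the root (Bb) in the bass, with the remaining tones above: Bb, Db, Fb, Ab.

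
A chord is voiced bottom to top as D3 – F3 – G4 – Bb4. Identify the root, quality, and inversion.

G minor seventh, second inversion

Reducing to letter names: D, F, G, Bb. These stack in thirds as G–Bb–D–F — a G minor seventh chord.
D is the fifth of G minor seventh; fifth in the bass means second inversion (figured bass 4/3).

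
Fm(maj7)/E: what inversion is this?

third inversion

Fm(maj7)/E means F minor-major seventh with E in the bass. E is the seventh of F minor-major seventh (F–Ab–C–E), so this is third inversion.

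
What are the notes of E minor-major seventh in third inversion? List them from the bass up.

D#, E, G, B

E minor-major seventh is E–G–B–D#. Third inversion puts the seventh (D#) in the bass, with the remaining tones above: D#, E, G, B.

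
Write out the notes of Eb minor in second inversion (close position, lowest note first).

Bb, Eb, Gb

The chord tones are Eb–Gb–Bb. With the fifth (Bb) lowest for second inversion: Bb, Eb, Gb.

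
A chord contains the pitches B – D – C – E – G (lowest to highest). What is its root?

C

Reordering B, D, C, E, G into stacked thirds gives C–E–G–B–D; the bottom of that stack, C, is the root.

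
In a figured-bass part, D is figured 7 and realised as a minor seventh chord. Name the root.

The figures 7 mean the root of the chord is in the bass. If D is the root of a minor seventh chord, the root is D (chord tones D–F–A–C).

D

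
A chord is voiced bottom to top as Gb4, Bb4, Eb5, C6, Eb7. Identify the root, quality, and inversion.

Reducing to letter names: Gb, Bb, Eb, C. These stack in thirds as C–Eb–Gb–Bb — a C half-diminished seventh chord.
Gb is the fifth of C half-diminished seventh; fifth in the bass means second inversion (figured bass 4/3).

C half-diminished seventh, second inversion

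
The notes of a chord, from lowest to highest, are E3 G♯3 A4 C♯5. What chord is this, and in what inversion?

A major seventh, second inversion

Reducing to letter names: E, G#, A, C#. These stack in thirds as A–C#–E–G# — an A major seventh chord.
E is the fifth of A major seventh; fifth in the bass means second inversion (figured bass 4/3).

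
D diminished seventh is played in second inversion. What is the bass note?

Ab

The fifth of D diminished seventh (D–F–Ab–Cb) is Ab; that is the bass in second inversion.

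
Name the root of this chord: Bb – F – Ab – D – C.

Reordering Bb, F, Ab, D, C into stacked thirds gives Bb–D–F–Ab–C; the bottom of that stack, Bb, is the root.

Bb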